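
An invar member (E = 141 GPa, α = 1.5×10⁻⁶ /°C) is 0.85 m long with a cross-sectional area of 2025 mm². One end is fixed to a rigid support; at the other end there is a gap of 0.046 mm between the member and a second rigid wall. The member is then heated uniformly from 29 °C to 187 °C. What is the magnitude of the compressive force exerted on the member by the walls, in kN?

If the wall were absent the member would grow by αΔT L = 1.5×10⁻⁶ × 158 × 850 = 0.2015 mm.
This exceeds the 0.046 mm gap, so the wall pushes back. The portion of expansion that must be recovered elastically is δ_free − gap = 0.2015 − 0.046 = 0.1555 mm.
Compatibility: PL/(AE) = 0.1555 mm, so σ = P/A = E × (0.1555/850) = 25.79 MPa.
Force on the wall = σA = 25.79 × 2025 mm² = 52.22 kN.

P ≈ 52.2 kN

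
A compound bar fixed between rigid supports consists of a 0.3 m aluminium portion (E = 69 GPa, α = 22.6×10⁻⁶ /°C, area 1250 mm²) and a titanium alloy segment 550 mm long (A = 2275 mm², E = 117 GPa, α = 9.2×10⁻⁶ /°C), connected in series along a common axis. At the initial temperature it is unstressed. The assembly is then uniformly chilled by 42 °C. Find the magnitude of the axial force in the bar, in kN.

P ≈ 89.7 kN (tensile)

With the walls removed the bar would change length by δ_free = Σ αᵢΔT Lᵢ = 22.6×10⁻⁶×42×300 + 9.2×10⁻⁶×42×550 = 0.4973 mm.
The walls prevent any net length change, so an axial force P (same in every segment) develops. Compatibility: P · Σ Lᵢ/(AᵢEᵢ) = δ_free.
The series flexibility is Σ Lᵢ/(AᵢEᵢ) = 300/(1250×69×10³) + 550/(2275×117×10³) = 5.545×10⁻⁶ mm/N.
So P = 0.4973 / 5.545×10⁻⁶ = 89.69 kN, tensile.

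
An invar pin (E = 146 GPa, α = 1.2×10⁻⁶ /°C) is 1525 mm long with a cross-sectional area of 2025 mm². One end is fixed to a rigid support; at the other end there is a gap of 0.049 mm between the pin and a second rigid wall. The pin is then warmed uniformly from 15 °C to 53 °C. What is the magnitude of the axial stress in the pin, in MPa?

Unrestrained expansion: δ_free = αΔT L = 1.2×10⁻⁶ × 38 × 1525 = 0.06954 mm.
This exceeds the 0.049 mm gap, so the wall pushes back. The portion of expansion that must be recovered elastically is δ_free − gap = 0.06954 − 0.049 = 0.02054 mm.
Compatibility: PL/(AE) = 0.02054 mm, so σ = P/A = E × (0.02054/1525) = 1.966 MPa.

σ ≈ 1.97 MPa (compressive)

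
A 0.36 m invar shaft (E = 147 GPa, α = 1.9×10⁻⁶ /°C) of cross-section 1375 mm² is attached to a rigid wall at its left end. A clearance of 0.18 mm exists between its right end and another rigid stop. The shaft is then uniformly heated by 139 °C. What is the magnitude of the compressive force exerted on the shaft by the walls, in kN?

P ≈ 0 kN

Unrestrained expansion: δ_free = αΔT L = 1.9×10⁻⁶ × 139 × 360 = 0.09508 mm.
Since δ_free = 0.0951 mm is less than the 0.18 mm gap, the shaft never touches the wall. No axial force develops.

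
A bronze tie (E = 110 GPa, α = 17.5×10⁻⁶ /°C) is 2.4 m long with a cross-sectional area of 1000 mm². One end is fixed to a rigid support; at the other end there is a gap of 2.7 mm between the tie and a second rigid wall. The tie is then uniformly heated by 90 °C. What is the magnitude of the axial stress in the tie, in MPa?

If the wall were absent the tie would grow by αΔT L = 17.5×10⁻⁶ × 90 × 2400 = 3.78 mm.
After closing the 2.7 mm clearance, 3.78 − 2.7 = 1.08 mm of expansion remains to be suppressed by the wall.
So σ = E(δ_free − g)/L = 110×10³ × 1.08/2400 = 49.5 MPa.

σ ≈ 49.5 MPa (compressive)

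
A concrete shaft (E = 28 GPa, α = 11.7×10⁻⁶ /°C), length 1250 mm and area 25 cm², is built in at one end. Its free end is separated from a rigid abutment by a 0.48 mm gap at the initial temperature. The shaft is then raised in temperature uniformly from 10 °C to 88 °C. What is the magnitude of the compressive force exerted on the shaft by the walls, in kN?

Free thermal elongation = αΔT L = 11.7×10⁻⁶ × 78 × 1250 = 1.141 mm.
After closing the 0.48 mm clearance, 1.141 − 0.48 = 0.6607 mm of expansion remains to be suppressed by the wall.
Compatibility: PL/(AE) = 0.6607 mm, so σ = P/A = E × (0.6607/1250) = 14.8 MPa.
P = σA = 14.8 × 2500 = 37 kN.

P ≈ 37 kN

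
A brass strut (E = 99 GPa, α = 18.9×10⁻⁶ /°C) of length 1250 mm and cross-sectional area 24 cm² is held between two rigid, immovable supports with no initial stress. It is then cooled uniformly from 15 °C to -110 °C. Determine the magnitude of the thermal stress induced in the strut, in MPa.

With length fixed, the mechanical strain must cancel the thermal strain αΔT = 18.9×10⁻⁶ × 125 = 2362.5×10⁻⁶.
Hence σ = E·αΔT = 99×10³ × 2362.5×10⁻⁶ = 233.9 MPa, tensile.

σ ≈ 234 MPa (tensile)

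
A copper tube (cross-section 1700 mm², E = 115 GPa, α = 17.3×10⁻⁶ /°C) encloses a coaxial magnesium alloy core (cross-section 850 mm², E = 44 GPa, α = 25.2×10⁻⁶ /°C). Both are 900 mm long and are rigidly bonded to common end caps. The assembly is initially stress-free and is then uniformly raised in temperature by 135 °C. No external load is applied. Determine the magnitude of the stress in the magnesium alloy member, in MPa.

σ ≈ 39.4 MPa (compressive)

Both members must finish at the same length. With the larger α, the magnesium alloy tends to over-expand; the plates restrain it, putting the magnesium alloy in compression and the copper in tension. With no external load the two internal forces are equal and opposite, magnitude P.
Setting the final lengths equal and cancelling L: (α₁ − α₂)ΔT = P/(A₁E₁) + P/(A₂E₂).
|α₁ − α₂|·ΔT = 7.9×10⁻⁶ × 135 = 0.001066.
1/(A₁E₁) + 1/(A₂E₂) = 1/(1700×115×10³) + 1/(850×44×10³) = 3.185×10⁻⁸ N⁻¹.
So P = 0.001066 / 3.185×10⁻⁸ = 33.48 kN.
σ_{magnesium alloy} = P/A₂ = 33480/850 = 39.39 MPa, compressive.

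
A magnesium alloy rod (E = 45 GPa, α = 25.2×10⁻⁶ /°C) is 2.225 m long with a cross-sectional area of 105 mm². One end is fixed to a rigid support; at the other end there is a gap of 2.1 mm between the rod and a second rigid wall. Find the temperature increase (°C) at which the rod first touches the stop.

ΔT ≈ 37.5 °C

Contact occurs when the free expansion equals the gap: αΔT L = 2.1 mm.
So ΔT = g/(αL) = 2.1/(25.2×10⁻⁶ × 2225) = 37.45 °C.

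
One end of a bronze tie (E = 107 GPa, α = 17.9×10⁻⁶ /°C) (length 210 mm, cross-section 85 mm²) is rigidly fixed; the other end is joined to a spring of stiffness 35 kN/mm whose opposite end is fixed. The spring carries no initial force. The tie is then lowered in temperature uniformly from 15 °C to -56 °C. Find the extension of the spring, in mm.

If the spring were absent the tie would shorten by αΔT L = 17.9×10⁻⁶ × 71 × 210 = 0.2669 mm.
Let P be the tensile force in the spring. The tie extends elastically by PL/(AE) and the spring stretches by P/k; together these equal δ_free.
So P = δ_free / [L/(AE) + 1/k] = 0.2669 / [ 210/(85×107×10³) + 1/(35×10³) ].
P = 0.2669 / 5.166×10⁻⁵ = 5166 N.
Spring extension = P/k = 5166/(35×10³) = 0.1476 mm.

δ ≈ 0.148 mm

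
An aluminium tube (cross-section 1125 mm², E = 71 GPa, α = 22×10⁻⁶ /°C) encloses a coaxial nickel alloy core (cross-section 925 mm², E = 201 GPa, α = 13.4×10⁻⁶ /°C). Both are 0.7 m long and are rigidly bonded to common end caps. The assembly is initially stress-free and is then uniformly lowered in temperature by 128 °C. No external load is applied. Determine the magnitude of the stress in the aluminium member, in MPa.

σ ≈ 54.7 MPa (tensile)

Both members must finish at the same length. With the larger α, the aluminium tends to over-contract; the plates restrain it, putting the aluminium in tension and the nickel alloy in compression. With no external load the two internal forces are equal and opposite, magnitude P.
Equating the net (thermal + elastic) strains gives |α₁ − α₂|·ΔT = P·[1/(A₁E₁) + 1/(A₂E₂)].
|α₁ − α₂|·ΔT = 8.6×10⁻⁶ × 128 = 0.001101.
1/(A₁E₁) + 1/(A₂E₂) = 1/(1125×71×10³) + 1/(925×201×10³) = 1.79×10⁻⁸ N⁻¹.
So P = 0.001101 / 1.79×10⁻⁸ = 61.5 kN.
σ_{aluminium} = P/A₁ = 61500/1125 = 54.67 MPa, tensile.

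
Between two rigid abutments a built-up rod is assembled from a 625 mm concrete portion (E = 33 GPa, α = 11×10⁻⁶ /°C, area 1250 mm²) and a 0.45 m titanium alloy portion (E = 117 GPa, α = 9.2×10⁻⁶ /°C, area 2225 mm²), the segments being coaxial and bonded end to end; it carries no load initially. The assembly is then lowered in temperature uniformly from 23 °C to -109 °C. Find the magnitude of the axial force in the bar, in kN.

If the supports were absent, the total length change would be Σ αᵢΔT Lᵢ = 11×10⁻⁶×132×625 + 9.2×10⁻⁶×132×450 = 1.454 mm.
The rigid supports impose zero overall length change; the single axial force P common to all segments must satisfy P Σ Lᵢ/(AᵢEᵢ) = δ_free.
The series flexibility is Σ Lᵢ/(AᵢEᵢ) = 625/(1250×33×10³) + 450/(2225×117×10³) = 1.688×10⁻⁵ mm/N.
So P = 1.454 / 1.688×10⁻⁵ = 86.14 kN, tensile.

P ≈ 86.1 kN (tensile)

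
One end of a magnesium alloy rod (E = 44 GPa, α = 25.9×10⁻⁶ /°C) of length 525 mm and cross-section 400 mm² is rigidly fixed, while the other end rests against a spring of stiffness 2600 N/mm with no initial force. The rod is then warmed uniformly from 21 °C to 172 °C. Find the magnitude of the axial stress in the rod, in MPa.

Free thermal expansion: δ_free = αΔT L = 25.9×10⁻⁶ × 151 × 525 = 2.053 mm.
Let P be the compressive force at the spring. The rod shortens elastically by PL/(AE) and the spring compresses by P/k; together these equal δ_free.
So P = δ_free / [L/(AE) + 1/k] = 2.053 / [ 525/(400×44×10³) + 1/(2600) ].
P = 2.053 / 0.0004144 = 4954 N.
σ = P/A = 4954/400 = 12.39 MPa.

σ ≈ 12.4 MPa (compressive)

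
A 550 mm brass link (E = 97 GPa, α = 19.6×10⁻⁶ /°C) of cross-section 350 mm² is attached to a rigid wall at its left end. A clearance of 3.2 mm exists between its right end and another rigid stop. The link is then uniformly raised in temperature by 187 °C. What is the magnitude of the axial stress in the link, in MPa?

Free thermal elongation = αΔT L = 19.6×10⁻⁶ × 187 × 550 = 2.016 mm.
Since δ_free = 2.02 mm is less than the 3.2 mm gap, the link never touches the wall. No axial force develops.

σ ≈ 0 MPa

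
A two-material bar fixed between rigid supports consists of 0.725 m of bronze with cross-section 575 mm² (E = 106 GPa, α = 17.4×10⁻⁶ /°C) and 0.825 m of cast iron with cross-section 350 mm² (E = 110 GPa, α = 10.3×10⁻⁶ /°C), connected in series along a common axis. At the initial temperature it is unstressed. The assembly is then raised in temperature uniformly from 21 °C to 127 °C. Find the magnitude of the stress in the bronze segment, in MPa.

σ ≈ 117 MPa (compressive)

If the supports were absent, the total length change would be Σ αᵢΔT Lᵢ = 17.4×10⁻⁶×106×725 + 10.3×10⁻⁶×106×825 = 2.238 mm.
The walls prevent any net length change, so an axial force P (same in every segment) develops. Compatibility: P · Σ Lᵢ/(AᵢEᵢ) = δ_free.
Σ Lᵢ/(AᵢEᵢ) = 725/(575×106×10³) + 825/(350×110×10³) = 3.332×10⁻⁵ mm/N.
Hence P = δ_free / Σ(L/AE) = 2.238/3.332×10⁻⁵ = 67.16 kN (compressive).
σ_{bronze} = P / A = 67160 / 575 = 116.8 MPa.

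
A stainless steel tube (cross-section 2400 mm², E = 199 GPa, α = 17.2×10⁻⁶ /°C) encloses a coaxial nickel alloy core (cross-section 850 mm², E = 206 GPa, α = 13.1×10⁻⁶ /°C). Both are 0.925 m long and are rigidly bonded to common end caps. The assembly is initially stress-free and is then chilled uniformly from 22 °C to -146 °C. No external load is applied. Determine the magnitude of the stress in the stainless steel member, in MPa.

σ ≈ 36.8 MPa (tensile)

Both members must finish at the same length. With the larger α, the stainless steel tends to over-contract; the plates restrain it, putting the stainless steel in tension and the nickel alloy in compression. With no external load the two internal forces are equal and opposite, magnitude P.
Setting the final lengths equal and cancelling L: (α₁ − α₂)ΔT = P/(A₁E₁) + P/(A₂E₂).
|α₁ − α₂|·ΔT = 4.1×10⁻⁶ × 168 = 0.0006888.
1/(A₁E₁) + 1/(A₂E₂) = 1/(2400×199×10³) + 1/(850×206×10³) = 7.805×10⁻⁹ N⁻¹.
So P = 0.0006888 / 7.805×10⁻⁹ = 88.25 kN.
σ_{stainless steel} = P/A₁ = 88250/2400 = 36.77 MPa, tensile.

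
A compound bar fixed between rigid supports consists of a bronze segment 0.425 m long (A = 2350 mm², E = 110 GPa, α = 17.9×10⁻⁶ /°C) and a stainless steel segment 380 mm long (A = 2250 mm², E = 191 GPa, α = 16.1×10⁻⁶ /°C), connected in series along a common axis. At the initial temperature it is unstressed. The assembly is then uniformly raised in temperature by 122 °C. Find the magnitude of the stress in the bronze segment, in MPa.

If the supports were absent, the total length change would be Σ αᵢΔT Lᵢ = 17.9×10⁻⁶×122×425 + 16.1×10⁻⁶×122×380 = 1.675 mm.
The rigid supports impose zero overall length change; the single axial force P common to all segments must satisfy P Σ Lᵢ/(AᵢEᵢ) = δ_free.
The series flexibility is Σ Lᵢ/(AᵢEᵢ) = 425/(2350×110×10³) + 380/(2250×191×10³) = 2.528×10⁻⁶ mm/N.
P = 1.675 / 2.528×10⁻⁶ = 662300 N = 662.3 kN, compressive.
σ_{bronze} = P / A = 662300 / 2350 = 281.8 MPa.

σ ≈ 282 MPa (compressive)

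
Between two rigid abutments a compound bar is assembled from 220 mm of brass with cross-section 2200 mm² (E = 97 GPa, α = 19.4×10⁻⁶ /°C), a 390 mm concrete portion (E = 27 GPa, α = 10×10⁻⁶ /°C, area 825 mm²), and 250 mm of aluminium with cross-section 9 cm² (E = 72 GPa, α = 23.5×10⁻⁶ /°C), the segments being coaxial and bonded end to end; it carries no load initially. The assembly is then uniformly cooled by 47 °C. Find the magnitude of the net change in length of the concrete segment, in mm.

Free thermal contraction of the whole bar: Σ αᵢΔT Lᵢ = 19.4×10⁻⁶×47×220 + 10×10⁻⁶×47×390 + 23.5×10⁻⁶×47×250 = 0.66 mm.
The rigid supports impose zero overall length change; the single axial force P common to all segments must satisfy P Σ Lᵢ/(AᵢEᵢ) = δ_free.
The series flexibility is Σ Lᵢ/(AᵢEᵢ) = 220/(2200×97×10³) + 390/(825×27×10³) + 250/(900×72×10³) = 2.24×10⁻⁵ mm/N.
Hence P = δ_free / Σ(L/AE) = 0.66/2.24×10⁻⁵ = 29.47 kN (tensile).
For the concrete segment, free thermal change = 10×10⁻⁶×47×390 = 0.1833 mm and elastic change from P = 29470×390/(825×27×10³) = 0.516 mm; these oppose, so the net change is 0.333 mm (segment lengthens).

|ΔL| ≈ 0.333 mm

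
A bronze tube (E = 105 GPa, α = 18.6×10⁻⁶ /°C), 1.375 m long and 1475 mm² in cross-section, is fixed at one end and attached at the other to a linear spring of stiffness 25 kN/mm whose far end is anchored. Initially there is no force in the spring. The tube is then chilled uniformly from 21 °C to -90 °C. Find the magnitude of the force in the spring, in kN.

The unrestrained thermal change is αΔT L = 18.6×10⁻⁶ × 111 × 1375 = 2.839 mm.
Let P be the tensile force in the spring. The tube extends elastically by PL/(AE) and the spring stretches by P/k; together these equal δ_free.
P [ L/(AE) + 1/k ] = δ_free → P [ 1375/(1475×105×10³) + 1/(25×10³) ] = 2.839.
P = 2.839 / 4.888×10⁻⁵ = 58080 N.

P ≈ 58.1 kN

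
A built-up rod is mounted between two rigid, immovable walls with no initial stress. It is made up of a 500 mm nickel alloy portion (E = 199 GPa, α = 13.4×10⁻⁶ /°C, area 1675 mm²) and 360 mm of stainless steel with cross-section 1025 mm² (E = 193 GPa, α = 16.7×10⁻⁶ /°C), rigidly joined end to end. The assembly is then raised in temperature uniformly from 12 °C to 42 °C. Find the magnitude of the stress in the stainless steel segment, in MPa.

σ ≈ 112 MPa (compressive)

Free thermal expansion of the whole bar: Σ αᵢΔT Lᵢ = 13.4×10⁻⁶×30×500 + 16.7×10⁻⁶×30×360 = 0.3814 mm.
Since the ends are fixed, an axial force P builds up, equal in every segment, with P · Σ Lᵢ/(AᵢEᵢ) = δ_free.
Σ Lᵢ/(AᵢEᵢ) = 500/(1675×199×10³) + 360/(1025×193×10³) = 3.32×10⁻⁶ mm/N.
So P = 0.3814 / 3.32×10⁻⁶ = 114.9 kN, compressive.
σ_{stainless steel} = P / A = 114900 / 1025 = 112.1 MPa.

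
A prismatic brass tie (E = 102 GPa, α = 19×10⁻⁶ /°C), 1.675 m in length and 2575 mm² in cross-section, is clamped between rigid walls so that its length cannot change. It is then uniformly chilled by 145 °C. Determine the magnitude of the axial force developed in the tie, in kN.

With zero net strain, σ = E·αΔT = 102 GPa × 19×10⁻⁶ × 145 = 281 MPa.
P = AEαΔT = 2575 × 102×10³ × 19×10⁻⁶ × 145 = 723.6 kN (tensile).

P ≈ 724 kN (tensile)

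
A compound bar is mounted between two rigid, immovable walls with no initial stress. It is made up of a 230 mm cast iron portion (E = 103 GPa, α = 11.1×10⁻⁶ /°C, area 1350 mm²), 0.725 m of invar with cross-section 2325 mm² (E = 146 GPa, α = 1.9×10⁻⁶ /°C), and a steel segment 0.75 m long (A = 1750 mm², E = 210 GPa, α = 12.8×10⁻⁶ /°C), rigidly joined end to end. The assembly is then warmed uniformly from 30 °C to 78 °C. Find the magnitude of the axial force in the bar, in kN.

Free thermal expansion of the whole bar: Σ αᵢΔT Lᵢ = 11.1×10⁻⁶×48×230 + 1.9×10⁻⁶×48×725 + 12.8×10⁻⁶×48×750 = 0.6495 mm.
The rigid supports impose zero overall length change; the single axial force P common to all segments must satisfy P Σ Lᵢ/(AᵢEᵢ) = δ_free.
The series flexibility is Σ Lᵢ/(AᵢEᵢ) = 230/(1350×103×10³) + 725/(2325×146×10³) + 750/(1750×210×10³) = 5.831×10⁻⁶ mm/N.
So P = 0.6495 / 5.831×10⁻⁶ = 111.4 kN, compressive.

P ≈ 111 kN (compressive)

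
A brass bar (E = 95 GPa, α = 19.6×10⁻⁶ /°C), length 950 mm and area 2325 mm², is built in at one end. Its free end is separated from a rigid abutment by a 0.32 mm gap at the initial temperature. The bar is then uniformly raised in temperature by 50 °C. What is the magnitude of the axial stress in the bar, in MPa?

σ ≈ 61.1 MPa (compressive)

Unrestrained expansion: δ_free = αΔT L = 19.6×10⁻⁶ × 50 × 950 = 0.931 mm.
The gap closes (δ_free > 0.32 mm) and the wall then resists a further 0.931 − 0.32 = 0.611 mm of expansion.
So σ = E(δ_free − g)/L = 95×10³ × 0.611/950 = 61.1 MPa.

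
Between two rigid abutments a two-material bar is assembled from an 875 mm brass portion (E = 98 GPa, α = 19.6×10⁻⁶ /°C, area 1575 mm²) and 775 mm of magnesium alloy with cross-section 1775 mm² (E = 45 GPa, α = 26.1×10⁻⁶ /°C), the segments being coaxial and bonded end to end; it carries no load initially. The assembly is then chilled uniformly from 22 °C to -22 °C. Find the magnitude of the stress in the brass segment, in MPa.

If the supports were absent, the total length change would be Σ αᵢΔT Lᵢ = 19.6×10⁻⁶×44×875 + 26.1×10⁻⁶×44×775 = 1.645 mm.
The rigid supports impose zero overall length change; the single axial force P common to all segments must satisfy P Σ Lᵢ/(AᵢEᵢ) = δ_free.
The series flexibility is Σ Lᵢ/(AᵢEᵢ) = 875/(1575×98×10³) + 775/(1775×45×10³) = 1.537×10⁻⁵ mm/N.
So P = 1.645 / 1.537×10⁻⁵ = 107 kN, tensile.
σ_{brass} = P / A = 107000 / 1575 = 67.93 MPa.

σ ≈ 67.9 MPa (tensile)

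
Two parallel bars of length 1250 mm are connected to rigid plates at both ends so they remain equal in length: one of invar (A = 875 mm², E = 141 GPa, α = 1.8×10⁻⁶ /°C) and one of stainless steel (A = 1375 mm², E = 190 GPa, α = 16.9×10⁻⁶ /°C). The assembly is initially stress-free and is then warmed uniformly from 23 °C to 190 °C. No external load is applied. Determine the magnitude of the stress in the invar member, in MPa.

σ ≈ 242 MPa (tensile)

Both members must finish at the same length. With the larger α, the stainless steel tends to over-expand; the plates restrain it, putting the stainless steel in compression and the invar in tension. With no external load the two internal forces are equal and opposite, magnitude P.
Equating the net (thermal + elastic) strains gives |α₁ − α₂|·ΔT = P·[1/(A₁E₁) + 1/(A₂E₂)].
|α₁ − α₂|·ΔT = 15.1×10⁻⁶ × 167 = 0.002522.
1/(A₁E₁) + 1/(A₂E₂) = 1/(875×141×10³) + 1/(1375×190×10³) = 1.193×10⁻⁸ N⁻¹.
So P = 0.002522 / 1.193×10⁻⁸ = 211.3 kN.
σ_{invar} = P/A₁ = 211300/875 = 241.5 MPa, tensile.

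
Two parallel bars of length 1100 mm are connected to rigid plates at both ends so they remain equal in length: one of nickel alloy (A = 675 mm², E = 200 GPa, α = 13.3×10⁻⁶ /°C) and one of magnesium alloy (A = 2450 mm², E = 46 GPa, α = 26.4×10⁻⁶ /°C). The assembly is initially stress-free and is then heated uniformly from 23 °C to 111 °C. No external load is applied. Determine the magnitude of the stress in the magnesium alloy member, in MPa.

Both members must finish at the same length. With the larger α, the magnesium alloy tends to over-expand; the plates restrain it, putting the magnesium alloy in compression and the nickel alloy in tension. With no external load the two internal forces are equal and opposite, magnitude P.
Equating the net (thermal + elastic) strains gives |α₁ − α₂|·ΔT = P·[1/(A₁E₁) + 1/(A₂E₂)].
|α₁ − α₂|·ΔT = 13.1×10⁻⁶ × 88 = 0.001153.
1/(A₁E₁) + 1/(A₂E₂) = 1/(675×200×10³) + 1/(2450×46×10³) = 1.628×10⁻⁸ N⁻¹.
P = 0.001153 / 1.628×10⁻⁸ = 70810 N = 70.81 kN.
σ_{magnesium alloy} = P/A₂ = 70810/2450 = 28.9 MPa, compressive.

σ ≈ 28.9 MPa (compressive)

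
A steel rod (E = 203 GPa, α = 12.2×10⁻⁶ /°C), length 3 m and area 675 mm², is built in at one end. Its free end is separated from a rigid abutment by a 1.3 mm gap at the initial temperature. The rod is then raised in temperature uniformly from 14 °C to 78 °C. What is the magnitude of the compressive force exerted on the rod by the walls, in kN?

P ≈ 47.6 kN

Unrestrained expansion: δ_free = αΔT L = 12.2×10⁻⁶ × 64 × 3000 = 2.342 mm.
After closing the 1.3 mm clearance, 2.342 − 1.3 = 1.042 mm of expansion remains to be suppressed by the wall.
So σ = E(δ_free − g)/L = 203×10³ × 1.042/3000 = 70.54 MPa.
P = σA = 70.54 × 675 = 47.61 kN.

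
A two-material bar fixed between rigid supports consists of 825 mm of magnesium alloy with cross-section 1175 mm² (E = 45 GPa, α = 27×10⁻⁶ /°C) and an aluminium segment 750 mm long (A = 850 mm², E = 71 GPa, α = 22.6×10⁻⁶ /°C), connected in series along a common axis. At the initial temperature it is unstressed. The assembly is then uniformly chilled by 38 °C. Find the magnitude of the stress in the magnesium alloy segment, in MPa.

If the supports were absent, the total length change would be Σ αᵢΔT Lᵢ = 27×10⁻⁶×38×825 + 22.6×10⁻⁶×38×750 = 1.491 mm.
The rigid supports impose zero overall length change; the single axial force P common to all segments must satisfy P Σ Lᵢ/(AᵢEᵢ) = δ_free.
Σ Lᵢ/(AᵢEᵢ) = 825/(1175×45×10³) + 750/(850×71×10³) = 2.803×10⁻⁵ mm/N.
So P = 1.491 / 2.803×10⁻⁵ = 53.18 kN, tensile.
σ_{magnesium alloy} = P / A = 53180 / 1175 = 45.26 MPa.

σ ≈ 45.3 MPa (tensile)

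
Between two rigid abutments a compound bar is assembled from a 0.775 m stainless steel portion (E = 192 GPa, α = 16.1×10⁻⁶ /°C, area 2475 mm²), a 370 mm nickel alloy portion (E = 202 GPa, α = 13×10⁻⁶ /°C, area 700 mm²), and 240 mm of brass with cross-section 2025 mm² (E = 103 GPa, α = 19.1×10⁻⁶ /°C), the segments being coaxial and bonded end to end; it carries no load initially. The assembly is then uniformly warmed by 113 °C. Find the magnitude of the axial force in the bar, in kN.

P ≈ 458 kN (compressive)

If the supports were absent, the total length change would be Σ αᵢΔT Lᵢ = 16.1×10⁻⁶×113×775 + 13×10⁻⁶×113×370 + 19.1×10⁻⁶×113×240 = 2.471 mm.
The rigid supports impose zero overall length change; the single axial force P common to all segments must satisfy P Σ Lᵢ/(AᵢEᵢ) = δ_free.
Σ Lᵢ/(AᵢEᵢ) = 775/(2475×192×10³) + 370/(700×202×10³) + 240/(2025×103×10³) = 5.398×10⁻⁶ mm/N.
So P = 2.471 / 5.398×10⁻⁶ = 457.8 kN, compressive.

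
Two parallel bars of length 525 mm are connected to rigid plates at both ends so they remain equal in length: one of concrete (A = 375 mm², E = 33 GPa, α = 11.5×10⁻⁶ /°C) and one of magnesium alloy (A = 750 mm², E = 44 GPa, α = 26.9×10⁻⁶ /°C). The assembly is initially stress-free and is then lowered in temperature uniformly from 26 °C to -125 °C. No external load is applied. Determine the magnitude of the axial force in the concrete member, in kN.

Equilibrium of a rigid end plate with no external load gives equal and opposite internal forces ±P in the two members. Since α_{magnesium alloy} > α_{concrete}, cooling drives the magnesium alloy into tension and the concrete into compression.
Equating the net (thermal + elastic) strains gives |α₁ − α₂|·ΔT = P·[1/(A₁E₁) + 1/(A₂E₂)].
|α₁ − α₂|·ΔT = 15.4×10⁻⁶ × 151 = 0.002325.
1/(A₁E₁) + 1/(A₂E₂) = 1/(375×33×10³) + 1/(750×44×10³) = 1.111×10⁻⁷ N⁻¹.
P = 0.002325 / 1.111×10⁻⁷ = 20930 N = 20.93 kN.

P ≈ 20.9 kN (compressive in the concrete)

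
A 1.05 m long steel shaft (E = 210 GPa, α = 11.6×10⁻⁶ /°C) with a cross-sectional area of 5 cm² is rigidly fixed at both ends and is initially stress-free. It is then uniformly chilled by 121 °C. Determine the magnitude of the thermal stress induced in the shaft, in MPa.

σ ≈ 295 MPa (tensile)

Because both ends are immovable the net strain is zero, and the suppressed thermal strain is αΔT = 11.6×10⁻⁶ × 121 = 1403.6×10⁻⁶.
σ = EαΔT = 210×10³ × 11.6×10⁻⁶ × 121 = 294.8 MPa (tensile; the shaft is trying to contract).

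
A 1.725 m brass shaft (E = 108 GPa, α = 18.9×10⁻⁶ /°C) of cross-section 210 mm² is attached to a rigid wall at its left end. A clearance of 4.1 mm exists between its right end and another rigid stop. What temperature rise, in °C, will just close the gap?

The gap closes when αΔT L = 4.1 mm, since the shaft is still unstressed at that instant.
So ΔT = g/(αL) = 4.1/(18.9×10⁻⁶ × 1725) = 125.8 °C.

ΔT ≈ 126 °C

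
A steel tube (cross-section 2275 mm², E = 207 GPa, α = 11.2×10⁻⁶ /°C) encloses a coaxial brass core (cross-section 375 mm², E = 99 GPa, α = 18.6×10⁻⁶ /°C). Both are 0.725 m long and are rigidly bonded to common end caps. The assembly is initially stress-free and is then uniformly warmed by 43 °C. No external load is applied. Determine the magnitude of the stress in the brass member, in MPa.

σ ≈ 29.2 MPa (compressive)

Both members must finish at the same length. With the larger α, the brass tends to over-expand; the plates restrain it, putting the brass in compression and the steel in tension. With no external load the two internal forces are equal and opposite, magnitude P.
Setting the final lengths equal and cancelling L: (α₁ − α₂)ΔT = P/(A₁E₁) + P/(A₂E₂).
|α₁ − α₂|·ΔT = 7.4×10⁻⁶ × 43 = 0.0003182.
1/(A₁E₁) + 1/(A₂E₂) = 1/(2275×207×10³) + 1/(375×99×10³) = 2.906×10⁻⁸ N⁻¹.
So P = 0.0003182 / 2.906×10⁻⁸ = 10.95 kN.
σ_{brass} = P/A₂ = 10950/375 = 29.2 MPa, compressive.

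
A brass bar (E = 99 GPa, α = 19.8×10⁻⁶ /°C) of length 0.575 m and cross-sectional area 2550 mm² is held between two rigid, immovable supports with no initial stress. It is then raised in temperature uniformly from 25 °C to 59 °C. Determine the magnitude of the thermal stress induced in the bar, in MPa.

The supports are rigid, so the total axial strain is zero. The restrained thermal strain is ε = αΔT = 19.8×10⁻⁶ × 34 = 673.2×10⁻⁶.
σ = EαΔT = 99×10³ × 19.8×10⁻⁶ × 34 = 66.65 MPa (compressive; the bar is trying to expand).

σ ≈ 66.6 MPa (compressive)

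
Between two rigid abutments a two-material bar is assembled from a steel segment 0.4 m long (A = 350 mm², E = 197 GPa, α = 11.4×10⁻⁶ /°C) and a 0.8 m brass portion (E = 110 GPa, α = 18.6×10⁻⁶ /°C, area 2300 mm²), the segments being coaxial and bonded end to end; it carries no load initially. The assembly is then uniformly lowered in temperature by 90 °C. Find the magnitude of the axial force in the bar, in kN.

With the walls removed the bar would change length by δ_free = Σ αᵢΔT Lᵢ = 11.4×10⁻⁶×90×400 + 18.6×10⁻⁶×90×800 = 1.75 mm.
The rigid supports impose zero overall length change; the single axial force P common to all segments must satisfy P Σ Lᵢ/(AᵢEᵢ) = δ_free.
Σ Lᵢ/(AᵢEᵢ) = 400/(350×197×10³) + 800/(2300×110×10³) = 8.963×10⁻⁶ mm/N.
Hence P = δ_free / Σ(L/AE) = 1.75/8.963×10⁻⁶ = 195.2 kN (tensile).

P ≈ 195 kN (tensile)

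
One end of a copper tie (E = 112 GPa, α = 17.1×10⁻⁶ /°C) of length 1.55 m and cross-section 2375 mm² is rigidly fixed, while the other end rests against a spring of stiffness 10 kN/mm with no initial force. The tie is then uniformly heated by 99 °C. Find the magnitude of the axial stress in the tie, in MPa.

σ ≈ 10.4 MPa (compressive)

If the spring were absent the tie would lengthen by αΔT L = 17.1×10⁻⁶ × 99 × 1550 = 2.624 mm.
Let P be the compressive force at the spring. The tie shortens elastically by PL/(AE) and the spring compresses by P/k; together these equal δ_free.
So P = δ_free / [L/(AE) + 1/k] = 2.624 / [ 1550/(2375×112×10³) + 1/(10×10³) ].
P = 2.624 / 0.0001058 = 24800 N.
σ = P/A = 24800/2375 = 10.44 MPa.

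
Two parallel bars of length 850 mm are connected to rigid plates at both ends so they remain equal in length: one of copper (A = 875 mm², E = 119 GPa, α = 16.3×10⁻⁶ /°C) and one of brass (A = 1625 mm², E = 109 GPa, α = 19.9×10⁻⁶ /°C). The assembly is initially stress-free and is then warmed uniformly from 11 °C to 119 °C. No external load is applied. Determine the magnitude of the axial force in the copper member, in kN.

The brass has the larger α, so on heating it would change length more than the copper if both were free. The rigid plates force a common final length, so the brass is put into compression and the copper into tension, with equal and opposite forces P (no external load).
Compatibility of the two members (thermal + elastic change equal): (α₁ − α₂)ΔT = P·[1/(A₁E₁) + 1/(A₂E₂)].
|α₁ − α₂|·ΔT = 3.6×10⁻⁶ × 108 = 0.0003888.
1/(A₁E₁) + 1/(A₂E₂) = 1/(875×119×10³) + 1/(1625×109×10³) = 1.525×10⁻⁸ N⁻¹.
P = 0.0003888 / 1.525×10⁻⁸ = 25500 N = 25.5 kN.

P ≈ 25.5 kN (tensile in the copper)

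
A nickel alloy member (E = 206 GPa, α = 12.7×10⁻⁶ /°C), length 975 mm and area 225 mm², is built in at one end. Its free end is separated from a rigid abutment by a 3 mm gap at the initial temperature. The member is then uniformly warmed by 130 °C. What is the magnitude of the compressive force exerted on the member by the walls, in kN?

P ≈ 0 kN

If the wall were absent the member would grow by αΔT L = 12.7×10⁻⁶ × 130 × 975 = 1.61 mm.
Since δ_free = 1.61 mm is less than the 3 mm gap, the member never touches the wall. No axial force develops.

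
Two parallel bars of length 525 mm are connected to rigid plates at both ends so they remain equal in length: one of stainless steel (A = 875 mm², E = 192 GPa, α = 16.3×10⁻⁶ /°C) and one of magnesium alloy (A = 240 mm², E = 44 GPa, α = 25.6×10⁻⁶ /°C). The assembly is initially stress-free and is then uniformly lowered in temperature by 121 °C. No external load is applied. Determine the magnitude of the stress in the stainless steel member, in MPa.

σ ≈ 12.8 MPa (compressive)

The magnesium alloy has the larger α, so on cooling it would change length more than the stainless steel if both were free. The rigid plates force a common final length, so the magnesium alloy is put into tension and the stainless steel into compression, with equal and opposite forces P (no external load).
Setting the final lengths equal and cancelling L: (α₁ − α₂)ΔT = P/(A₁E₁) + P/(A₂E₂).
|α₁ − α₂|·ΔT = 9.3×10⁻⁶ × 121 = 0.001125.
1/(A₁E₁) + 1/(A₂E₂) = 1/(875×192×10³) + 1/(240×44×10³) = 1.006×10⁻⁷ N⁻¹.
So P = 0.001125 / 1.006×10⁻⁷ = 11.18 kN.
σ_{stainless steel} = P/A₁ = 11180/875 = 12.78 MPa, compressive.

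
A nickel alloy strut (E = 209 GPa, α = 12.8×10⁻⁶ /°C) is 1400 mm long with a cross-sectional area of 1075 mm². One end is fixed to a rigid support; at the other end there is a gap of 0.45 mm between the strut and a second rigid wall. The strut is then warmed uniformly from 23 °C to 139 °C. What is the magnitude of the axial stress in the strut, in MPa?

If the wall were absent the strut would grow by αΔT L = 12.8×10⁻⁶ × 116 × 1400 = 2.079 mm.
This exceeds the 0.45 mm gap, so the wall pushes back. The portion of expansion that must be recovered elastically is δ_free − gap = 2.079 − 0.45 = 1.629 mm.
Compatibility: PL/(AE) = 1.629 mm, so σ = P/A = E × (1.629/1400) = 243.1 MPa.

σ ≈ 243 MPa (compressive)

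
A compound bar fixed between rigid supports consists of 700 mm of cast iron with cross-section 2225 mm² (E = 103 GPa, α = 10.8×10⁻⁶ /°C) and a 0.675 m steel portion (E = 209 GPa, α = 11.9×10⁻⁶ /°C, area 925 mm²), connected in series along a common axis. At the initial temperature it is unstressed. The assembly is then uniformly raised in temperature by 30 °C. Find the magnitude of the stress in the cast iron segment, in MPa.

σ ≈ 32.1 MPa (compressive)

Free thermal expansion of the whole bar: Σ αᵢΔT Lᵢ = 10.8×10⁻⁶×30×700 + 11.9×10⁻⁶×30×675 = 0.4678 mm.
The walls prevent any net length change, so an axial force P (same in every segment) develops. Compatibility: P · Σ Lᵢ/(AᵢEᵢ) = δ_free.
The series flexibility is Σ Lᵢ/(AᵢEᵢ) = 700/(2225×103×10³) + 675/(925×209×10³) = 6.546×10⁻⁶ mm/N.
Hence P = δ_free / Σ(L/AE) = 0.4678/6.546×10⁻⁶ = 71.46 kN (compressive).
σ_{cast iron} = P / A = 71460 / 2225 = 32.12 MPa.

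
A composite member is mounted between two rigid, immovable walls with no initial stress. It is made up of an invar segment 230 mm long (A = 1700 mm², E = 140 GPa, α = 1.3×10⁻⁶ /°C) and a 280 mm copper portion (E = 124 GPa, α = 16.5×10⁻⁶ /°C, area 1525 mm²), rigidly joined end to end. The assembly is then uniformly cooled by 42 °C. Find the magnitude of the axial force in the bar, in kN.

P ≈ 84.4 kN (tensile)

With the walls removed the bar would change length by δ_free = Σ αᵢΔT Lᵢ = 1.3×10⁻⁶×42×230 + 16.5×10⁻⁶×42×280 = 0.2066 mm.
The walls prevent any net length change, so an axial force P (same in every segment) develops. Compatibility: P · Σ Lᵢ/(AᵢEᵢ) = δ_free.
The series flexibility is Σ Lᵢ/(AᵢEᵢ) = 230/(1700×140×10³) + 280/(1525×124×10³) = 2.447×10⁻⁶ mm/N.
So P = 0.2066 / 2.447×10⁻⁶ = 84.43 kN, tensile.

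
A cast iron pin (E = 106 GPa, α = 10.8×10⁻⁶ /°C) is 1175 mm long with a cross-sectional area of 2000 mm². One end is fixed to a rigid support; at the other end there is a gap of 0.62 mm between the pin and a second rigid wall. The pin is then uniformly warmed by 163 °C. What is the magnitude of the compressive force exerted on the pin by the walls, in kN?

P ≈ 261 kN

If the wall were absent the pin would grow by αΔT L = 10.8×10⁻⁶ × 163 × 1175 = 2.068 mm.
After closing the 0.62 mm clearance, 2.068 − 0.62 = 1.448 mm of expansion remains to be suppressed by the wall.
Compatibility: PL/(AE) = 1.448 mm, so σ = P/A = E × (1.448/1175) = 130.7 MPa.
P = σA = 130.7 × 2000 = 261.3 kN.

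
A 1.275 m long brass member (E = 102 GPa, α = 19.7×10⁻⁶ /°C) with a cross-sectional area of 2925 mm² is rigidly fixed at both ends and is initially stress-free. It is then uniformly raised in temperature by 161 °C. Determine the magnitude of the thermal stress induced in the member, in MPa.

The supports are rigid, so the total axial strain is zero. The restrained thermal strain is ε = αΔT = 19.7×10⁻⁶ × 161 = 3171.7×10⁻⁶.
σ = EαΔT = 102×10³ × 19.7×10⁻⁶ × 161 = 323.5 MPa (compressive; the member is trying to expand).

σ ≈ 324 MPa (compressive)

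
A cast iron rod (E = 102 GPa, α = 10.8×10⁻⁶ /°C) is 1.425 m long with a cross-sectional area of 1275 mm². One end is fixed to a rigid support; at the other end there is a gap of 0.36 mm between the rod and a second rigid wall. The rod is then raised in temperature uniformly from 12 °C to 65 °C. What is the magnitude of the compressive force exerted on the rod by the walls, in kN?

P ≈ 41.6 kN

Unrestrained expansion: δ_free = αΔT L = 10.8×10⁻⁶ × 53 × 1425 = 0.8157 mm.
The gap closes (δ_free > 0.36 mm) and the wall then resists a further 0.8157 − 0.36 = 0.4557 mm of expansion.
Compatibility: PL/(AE) = 0.4557 mm, so σ = P/A = E × (0.4557/1425) = 32.62 MPa.
Force on the wall = σA = 32.62 × 1275 mm² = 41.59 kN.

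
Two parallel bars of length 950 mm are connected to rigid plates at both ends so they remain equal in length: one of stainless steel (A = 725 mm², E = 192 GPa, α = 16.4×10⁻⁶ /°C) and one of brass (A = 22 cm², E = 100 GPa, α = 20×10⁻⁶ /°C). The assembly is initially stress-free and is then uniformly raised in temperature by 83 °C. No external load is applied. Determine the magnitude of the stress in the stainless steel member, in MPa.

The brass has the larger α, so on heating it would change length more than the stainless steel if both were free. The rigid plates force a common final length, so the brass is put into compression and the stainless steel into tension, with equal and opposite forces P (no external load).
Compatibility of the two members (thermal + elastic change equal): (α₁ − α₂)ΔT = P·[1/(A₁E₁) + 1/(A₂E₂)].
|α₁ − α₂|·ΔT = 3.6×10⁻⁶ × 83 = 0.0002988.
1/(A₁E₁) + 1/(A₂E₂) = 1/(725×192×10³) + 1/(2200×100×10³) = 1.173×10⁻⁸ N⁻¹.
So P = 0.0002988 / 1.173×10⁻⁸ = 25.47 kN.
σ_{stainless steel} = P/A₁ = 25470/725 = 35.14 MPa, tensile.

σ ≈ 35.1 MPa (tensile)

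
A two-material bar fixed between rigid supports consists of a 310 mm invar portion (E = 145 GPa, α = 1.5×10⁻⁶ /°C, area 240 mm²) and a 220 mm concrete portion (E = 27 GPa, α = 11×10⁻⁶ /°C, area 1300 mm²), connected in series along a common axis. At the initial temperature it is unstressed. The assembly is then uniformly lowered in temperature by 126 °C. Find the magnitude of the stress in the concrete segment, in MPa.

σ ≈ 18.4 MPa (tensile)

If the supports were absent, the total length change would be Σ αᵢΔT Lᵢ = 1.5×10⁻⁶×126×310 + 11×10⁻⁶×126×220 = 0.3635 mm.
The rigid supports impose zero overall length change; the single axial force P common to all segments must satisfy P Σ Lᵢ/(AᵢEᵢ) = δ_free.
Σ Lᵢ/(AᵢEᵢ) = 310/(240×145×10³) + 220/(1300×27×10³) = 1.518×10⁻⁵ mm/N.
P = 0.3635 / 1.518×10⁻⁵ = 23950 N = 23.95 kN, tensile.
σ_{concrete} = P / A = 23950 / 1300 = 18.43 MPa.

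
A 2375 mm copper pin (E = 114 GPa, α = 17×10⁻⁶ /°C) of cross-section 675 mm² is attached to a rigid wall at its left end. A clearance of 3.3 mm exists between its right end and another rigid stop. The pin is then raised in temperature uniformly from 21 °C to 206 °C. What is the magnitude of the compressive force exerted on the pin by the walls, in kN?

Free thermal elongation = αΔT L = 17×10⁻⁶ × 185 × 2375 = 7.469 mm.
After closing the 3.3 mm clearance, 7.469 − 3.3 = 4.169 mm of expansion remains to be suppressed by the wall.
That suppressed elongation corresponds to σ = E·Δ/L = 114×10³ × 4.169/2375 = 200.1 MPa.
P = σA = 200.1 × 675 = 135.1 kN.

P ≈ 135 kN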